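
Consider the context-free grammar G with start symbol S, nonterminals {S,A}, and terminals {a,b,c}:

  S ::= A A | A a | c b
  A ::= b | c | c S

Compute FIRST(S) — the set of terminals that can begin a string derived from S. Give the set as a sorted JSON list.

Compute FIRST by fixpoint:
[1]
  A via A→b: +{b}
  A via A→c: +{c}
  S via S→A A: +{b,c}
  FIRST[S]={b,c}  FIRST[A]={b,c}
[2] done
  FIRST[S]={b,c}  FIRST[A]={b,c}

FIRST(S) = ["b", "c"]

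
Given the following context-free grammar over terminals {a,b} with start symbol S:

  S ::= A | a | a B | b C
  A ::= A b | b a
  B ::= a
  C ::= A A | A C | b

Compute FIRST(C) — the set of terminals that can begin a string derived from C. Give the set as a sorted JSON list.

Compute FIRST by fixpoint:
iter 1:
  A via A→b a: +{b}
  B via B→a: +{a}
  C via C→A A: +{b}
  S via S→A: +{b}
  S via S→a: +{a}
  FIRST(S)={a,b}  FIRST(A)={b}  FIRST(B)={a}  FIRST(C)={b}
iter 2: (stable)
  FIRST(S)={a,b}  FIRST(A)={b}  FIRST(B)={a}  FIRST(C)={b}

FIRST(C) = ["b"]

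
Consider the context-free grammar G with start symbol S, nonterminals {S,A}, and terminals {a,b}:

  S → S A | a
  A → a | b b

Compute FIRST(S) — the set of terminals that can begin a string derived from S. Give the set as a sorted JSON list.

FIRST iteration:
iter 1:
  A via A→a: +{a}
  A via A→b b: +{b}
  S via S→a: +{a}
  FIRST[S]={a}  FIRST[A]={a,b}
iter 2: done
  FIRST[S]={a}  FIRST[A]={a,b}

FIRST(S) = ["a"]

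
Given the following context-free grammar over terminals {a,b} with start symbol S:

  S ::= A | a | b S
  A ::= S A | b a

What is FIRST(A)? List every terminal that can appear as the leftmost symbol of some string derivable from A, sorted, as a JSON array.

Compute FIRST by fixpoint:
[1]
  A via A→b a: +{b}
  S via S→A: +{b}
  S via S→a: +{a}
  FIRST[S]={a,b}  FIRST[A]={b}
[2]
  A via A→S A: +{a}
  FIRST[S]={a,b}  FIRST[A]={a,b}
[3] done
  FIRST[S]={a,b}  FIRST[A]={a,b}

FIRST(A) = ["a", "b"]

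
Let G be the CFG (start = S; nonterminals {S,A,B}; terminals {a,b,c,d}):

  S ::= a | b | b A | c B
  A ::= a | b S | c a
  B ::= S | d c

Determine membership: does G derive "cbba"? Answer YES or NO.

CNF form of G:
  S -> T0 A | T1 B | a | b
  A -> T0 S | T1 T2 | a
  B -> T0 A | T1 B | T3 T1 | a | b
  T0 -> b
  T1 -> c
  T2 -> a
  T3 -> d

Fill CYK table bottom-up:
  T[0,0] 'c' = {T1}  orig:{}
  T[1,1] 'b' = {B,S,T0}  orig:{B,S}
  T[2,2] 'b' = {B,S,T0}  orig:{B,S}
  T[3,3] 'a' = {A,B,S,T2}  orig:{A,B,S}
  T[0,1] 'cb' = {B,S}
  T[1,2] 'bb' = {A}
  T[2,3] 'ba' = {A,B,S}
  T[0,2] 'cbb' = ∅
  T[1,3] 'bba' = {A,B,S}
  T[0,3] 'cbba' = {B,S}

S ∈ T[0,3] ⇒ YES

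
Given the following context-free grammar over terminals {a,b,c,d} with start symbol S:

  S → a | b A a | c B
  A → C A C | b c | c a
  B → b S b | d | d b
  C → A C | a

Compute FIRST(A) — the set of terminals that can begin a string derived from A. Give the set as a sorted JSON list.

Compute FIRST by fixpoint:
iter 1:
  A via A→b c: +{b}
  A via A→c a: +{c}
  B via B→b S b: +{b}
  B via B→d: +{d}
  C via C→A C: +{b,c}
  C via C→a: +{a}
  S via S→a: +{a}
  S via S→b A a: +{b}
  S via S→c B: +{c}
  S: {a,b,c}  A: {b,c}  B: {b,d}  C: {a,b,c}
iter 2:
  A via A→C A C: +{a}
  S: {a,b,c}  A: {a,b,c}  B: {b,d}  C: {a,b,c}
iter 3: (no change)
  S: {a,b,c}  A: {a,b,c}  B: {b,d}  C: {a,b,c}

FIRST(A) = ["a", "b", "c"]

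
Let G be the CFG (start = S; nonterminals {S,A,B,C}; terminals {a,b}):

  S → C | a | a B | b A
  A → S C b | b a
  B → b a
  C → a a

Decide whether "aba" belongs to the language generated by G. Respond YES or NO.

CNF form of G:
  S -> T0 A | T1 B | T1 T1 | a
  A -> S X2 | T0 T1
  B -> T0 T1
  C -> T1 T1
  T0 -> b
  T1 -> a
  X2 -> C T0

Fill CYK table bottom-up:
  [0..0]={S,T1}  "a"  orig:{S}
  [1..1]={T0}  "b"  orig:{}
  [2..2]={S,T1}  "a"  orig:{S}
  [0..1]=∅  "ab"
  [1..2]={A,B}  "ba"
  [0..2]={S}  "aba"

S ∈ T[0,2] ⇒ YES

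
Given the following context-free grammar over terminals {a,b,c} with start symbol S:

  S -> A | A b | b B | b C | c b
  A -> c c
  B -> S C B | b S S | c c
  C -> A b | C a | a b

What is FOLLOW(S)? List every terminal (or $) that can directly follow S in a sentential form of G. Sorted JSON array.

FIRST sets, iterate to fixpoint:
iter 1:
  A via A→c c: +{c}
  B via B→b S S: +{b}
  B via B→c c: +{c}
  C via C→A b: +{c}
  C via C→a b: +{a}
  S via S→A: +{c}
  S via S→b B: +{b}
  S: {b,c}  A: {c}  B: {b,c}  C: {a,c}
iter 2: (no change)
  S: {b,c}  A: {c}  B: {b,c}  C: {a,c}

FOLLOW sets:
seed FOLLOW(S) with $
round 1:
  B→S C B: FOLLOW(S) ⊇ FIRST(C) = {a,c}; new: +{a,c}
  B→S C B: FOLLOW(C) ⊇ FIRST(B) = {b,c}; new: +{b,c}
  B→b S S: FOLLOW(S) ⊇ FIRST(S) = {b,c}; new: +{b}
  C→A b: FOLLOW(A) ⊇ FIRST(b) = {b}; new: +{b}
  C→C a: FOLLOW(C) ⊇ FIRST(a) = {a}; new: +{a}
  S→A: FOLLOW(A) ⊇ FOLLOW(S) ⊇ {$,a,b,c}; new: +{$,a,c}
  S→b B: FOLLOW(B) ⊇ FOLLOW(S) ⊇ {$,a,b,c}; new: +{$,a,b,c}
  S→b C: FOLLOW(C) ⊇ FOLLOW(S) ⊇ {$,a,b,c}; new: +{$}
  FOLLOW[S]={$,a,b,c}  FOLLOW[A]={$,a,b,c}  FOLLOW[B]={$,a,b,c}  FOLLOW[C]={$,a,b,c}
round 2: — fixpoint
  FOLLOW[S]={$,a,b,c}  FOLLOW[A]={$,a,b,c}  FOLLOW[B]={$,a,b,c}  FOLLOW[C]={$,a,b,c}

FOLLOW(S) = ["$", "a", "b", "c"]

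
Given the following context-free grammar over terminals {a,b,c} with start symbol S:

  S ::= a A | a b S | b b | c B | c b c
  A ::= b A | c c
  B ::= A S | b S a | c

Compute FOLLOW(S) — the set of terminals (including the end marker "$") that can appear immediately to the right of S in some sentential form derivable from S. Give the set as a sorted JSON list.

Compute FIRST by fixpoint:
pass 1:
  A via A→b A: +{b}
  A via A→c c: +{c}
  B via B→A S: +{b,c}
  S via S→a A: +{a}
  S via S→b b: +{b}
  S via S→c B: +{c}
  FIRST(S)={a,b,c}  FIRST(A)={b,c}  FIRST(B)={b,c}
pass 2: (stable)
  FIRST(S)={a,b,c}  FIRST(A)={b,c}  FIRST(B)={b,c}

Compute FOLLOW by fixpoint:
seed FOLLOW(S) with $
[1]
  B→A S: FOLLOW(A) ⊇ FIRST(S) = {a,b,c}; new: +{a,b,c}
  B→b S a: FOLLOW(S) ⊇ FIRST(a) = {a}; new: +{a}
  S→a A: FOLLOW(A) ⊇ FOLLOW(S) ⊇ {$,a}; new: +{$}
  S→c B: FOLLOW(B) ⊇ FOLLOW(S) ⊇ {$,a}; new: +{$,a}
  FOLLOW[S]={$,a}  FOLLOW[A]={$,a,b,c}  FOLLOW[B]={$,a}
[2] done
  FOLLOW[S]={$,a}  FOLLOW[A]={$,a,b,c}  FOLLOW[B]={$,a}

FOLLOW(S) = ["$", "a"]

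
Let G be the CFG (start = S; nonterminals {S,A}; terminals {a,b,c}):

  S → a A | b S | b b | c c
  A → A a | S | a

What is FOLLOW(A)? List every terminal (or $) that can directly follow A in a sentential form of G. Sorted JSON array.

FIRST sets, iterate to fixpoint:
iter 1:
  A via A→a: +{a}
  S via S→a A: +{a}
  S via S→b S: +{b}
  S via S→c c: +{c}
  FIRST[S]={a,b,c}  FIRST[A]={a}
iter 2:
  A via A→S: +{b,c}
  FIRST[S]={a,b,c}  FIRST[A]={a,b,c}
iter 3: done
  FIRST[S]={a,b,c}  FIRST[A]={a,b,c}

Compute FOLLOW by fixpoint:
FOLLOW(S) := {$}
pass 1:
  A→A a: FOLLOW(A) ⊇ FIRST(a) = {a}; new: +{a}
  A→S: FOLLOW(S) ⊇ FOLLOW(A) ⊇ {a}; new: +{a}
  S→a A: FOLLOW(A) ⊇ FOLLOW(S) ⊇ {$,a}; new: +{$}
  S: {$,a}  A: {$,a}
pass 2: (no change)
  S: {$,a}  A: {$,a}

FOLLOW(A) = ["$", "a"]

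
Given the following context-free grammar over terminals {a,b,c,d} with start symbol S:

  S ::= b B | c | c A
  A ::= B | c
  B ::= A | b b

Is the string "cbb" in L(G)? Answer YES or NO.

Convert to CNF:
  S -> T0 B | T1 A | c
  A -> T0 T0 | c
  B -> T0 T0 | c
  T0 -> b
  T1 -> c

CYK table (by increasing span):
  [0..0]={A,B,S,T1}  "c"  orig:{A,B,S}
  [1..1]={T0}  "b"  orig:{}
  [2..2]={T0}  "b"  orig:{}
  [0..1]=∅  "cb"
  [1..2]={A,B}  "bb"
  [0..2]={S}  "cbb"

S ∈ T[0,2] ⇒ YES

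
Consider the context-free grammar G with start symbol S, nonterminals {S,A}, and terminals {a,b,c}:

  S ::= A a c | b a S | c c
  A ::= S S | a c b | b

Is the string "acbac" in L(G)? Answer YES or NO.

Convert to CNF:
  S -> A X4 | T1 T1 | T2 X5
  A -> S S | T0 X3 | b
  T0 -> a
  T1 -> c
  T2 -> b
  X3 -> T1 T2
  X4 -> T0 T1
  X5 -> T0 S

Fill CYK table bottom-up:
  T[0,0] 'a' = {T0}  orig:{}
  T[1,1] 'c' = {T1}  orig:{}
  T[2,2] 'b' = {A,T2}  orig:{A}
  T[3,3] 'a' = {T0}  orig:{}
  T[4,4] 'c' = {T1}  orig:{}
  T[0,1] 'ac' = {X4}  orig:{}
  T[1,2] 'cb' = {X3}  orig:{}
  T[2,3] 'ba' = ∅
  T[3,4] 'ac' = {X4}  orig:{}
  T[0,2] 'acb' = {A}
  T[1,3] 'cba' = ∅
  T[2,4] 'bac' = {S}
  T[0,3] 'acba' = ∅
  T[1,4] 'cbac' = ∅
  T[0,4] 'acbac' = {S}

S ∈ T[0,4] ⇒ YES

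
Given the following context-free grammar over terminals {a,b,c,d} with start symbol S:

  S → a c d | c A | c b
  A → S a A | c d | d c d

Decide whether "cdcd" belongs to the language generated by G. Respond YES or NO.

CNF form of G:
  S -> T0 X6 | T1 A | T1 T3
  A -> S X4 | T1 T2 | T2 X5
  T0 -> a
  T1 -> c
  T2 -> d
  T3 -> b
  X4 -> T0 A
  X5 -> T1 T2
  X6 -> T1 T2

Fill CYK table bottom-up:
  T[0,0] 'c' = {T1}  orig:{}
  T[1,1] 'd' = {T2}  orig:{}
  T[2,2] 'c' = {T1}  orig:{}
  T[3,3] 'd' = {T2}  orig:{}
  T[0,1] 'cd' = {A,X5,X6}  orig:{A}
  T[1,2] 'dc' = ∅
  T[2,3] 'cd' = {A,X5,X6}  orig:{A}
  T[0,2] 'cdc' = ∅
  T[1,3] 'dcd' = {A}
  T[0,3] 'cdcd' = {S}

S ∈ T[0,3] ⇒ YES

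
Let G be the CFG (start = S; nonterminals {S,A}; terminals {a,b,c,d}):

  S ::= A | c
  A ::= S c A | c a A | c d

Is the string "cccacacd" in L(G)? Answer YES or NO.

Convert to CNF:
  S -> S X5 | T0 T2 | T0 X6 | c
  A -> S X3 | T0 T2 | T0 X4
  T0 -> c
  T1 -> a
  T2 -> d
  X3 -> T0 A
  X4 -> T1 A
  X5 -> T0 A
  X6 -> T1 A

CYK fill:
  cell(0,0) c: {S,T0}  orig:{S}
  cell(1,1) c: {S,T0}  orig:{S}
  cell(2,2) c: {S,T0}  orig:{S}
  cell(3,3) a: {T1}  orig:{}
  cell(4,4) c: {S,T0}  orig:{S}
  cell(5,5) a: {T1}  orig:{}
  cell(6,6) c: {S,T0}  orig:{S}
  cell(7,7) d: {T2}  orig:{}
  cell(0,1) cc: ∅
  cell(1,2) cc: ∅
  cell(2,3) ca: ∅
  cell(3,4) ac: ∅
  cell(4,5) ca: ∅
  cell(5,6) ac: ∅
  cell(6,7) cd: {A,S}
  cell(0,2) ccc: ∅
  cell(1,3) cca: ∅
  cell(2,4) cac: ∅
  cell(3,5) aca: ∅
  cell(4,6) cac: ∅
  cell(5,7) acd: {X4,X6}  orig:{}
  cell(0,3) ccca: ∅
  cell(1,4) ccac: ∅
  cell(2,5) caca: ∅
  cell(3,6) acac: ∅
  cell(4,7) cacd: {A,S}
  cell(0,4) cccac: ∅
  cell(1,5) ccaca: ∅
  cell(2,6) cacac: ∅
  cell(3,7) acacd: {X4,X6}  orig:{}
  cell(0,5) cccaca: ∅
  cell(1,6) ccacac: ∅
  cell(2,7) cacacd: {A,S}
  cell(0,6) cccacac: ∅
  cell(1,7) ccacacd: {X3,X5}  orig:{}
  cell(0,7) cccacacd: {A,S}

S ∈ T[0,7] ⇒ YES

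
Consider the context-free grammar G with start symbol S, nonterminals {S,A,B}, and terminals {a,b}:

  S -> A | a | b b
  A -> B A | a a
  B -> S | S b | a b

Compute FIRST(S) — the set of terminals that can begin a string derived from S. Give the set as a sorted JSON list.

Compute FIRST by fixpoint:
round 1:
  A via A→a a: +{a}
  B via B→a b: +{a}
  S via S→A: +{a}
  S via S→b b: +{b}
  FIRST(S)={a,b}  FIRST(A)={a}  FIRST(B)={a}
round 2:
  B via B→S: +{b}
  FIRST(S)={a,b}  FIRST(A)={a}  FIRST(B)={a,b}
round 3:
  A via A→B A: +{b}
  FIRST(S)={a,b}  FIRST(A)={a,b}  FIRST(B)={a,b}
round 4: (stable)
  FIRST(S)={a,b}  FIRST(A)={a,b}  FIRST(B)={a,b}

FIRST(S) = ["a", "b"]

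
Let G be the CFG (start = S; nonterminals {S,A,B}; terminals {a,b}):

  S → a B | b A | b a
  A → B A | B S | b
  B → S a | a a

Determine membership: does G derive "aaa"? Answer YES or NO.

CNF form of G:
  S -> T0 B | T1 A | T1 T0
  A -> B A | B S | b
  B -> S T0 | T0 T0
  T0 -> a
  T1 -> b

CYK fill:
  T[0,0] 'a' = {T0}  orig:{}
  T[1,1] 'a' = {T0}  orig:{}
  T[2,2] 'a' = {T0}  orig:{}
  T[0,1] 'aa' = {B}
  T[1,2] 'aa' = {B}
  T[0,2] 'aaa' = {S}

S ∈ T[0,2] ⇒ YES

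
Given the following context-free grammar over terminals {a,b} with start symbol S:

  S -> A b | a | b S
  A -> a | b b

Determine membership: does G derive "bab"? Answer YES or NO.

CNF form of G:
  S -> A T0 | T0 S | a
  A -> T0 T0 | a
  T0 -> b

CYK fill:
  cell(0,0) b: {T0}  orig:{}
  cell(1,1) a: {A,S}
  cell(2,2) b: {T0}  orig:{}
  cell(0,1) ba: {S}
  cell(1,2) ab: {S}
  cell(0,2) bab: {S}

S ∈ T[0,2] ⇒ YES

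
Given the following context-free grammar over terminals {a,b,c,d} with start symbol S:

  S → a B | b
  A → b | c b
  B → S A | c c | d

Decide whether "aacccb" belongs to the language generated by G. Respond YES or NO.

CNF form of G:
  S -> T2 B | b
  A -> T0 T1 | b
  B -> S A | T0 T0 | d
  T0 -> c
  T1 -> b
  T2 -> a

CYK table (by increasing span):
  T[0,0] 'a' = {T2}  orig:{}
  T[1,1] 'a' = {T2}  orig:{}
  T[2,2] 'c' = {T0}  orig:{}
  T[3,3] 'c' = {T0}  orig:{}
  T[4,4] 'c' = {T0}  orig:{}
  T[5,5] 'b' = {A,S,T1}  orig:{A,S}
  T[0,1] 'aa' = ∅
  T[1,2] 'ac' = ∅
  T[2,3] 'cc' = {B}
  T[3,4] 'cc' = {B}
  T[4,5] 'cb' = {A}
  T[0,2] 'aac' = ∅
  T[1,3] 'acc' = {S}
  T[2,4] 'ccc' = ∅
  T[3,5] 'ccb' = ∅
  T[0,3] 'aacc' = ∅
  T[1,4] 'accc' = ∅
  T[2,5] 'cccb' = ∅
  T[0,4] 'aaccc' = ∅
  T[1,5] 'acccb' = {B}
  T[0,5] 'aacccb' = {S}

S ∈ T[0,5] ⇒ YES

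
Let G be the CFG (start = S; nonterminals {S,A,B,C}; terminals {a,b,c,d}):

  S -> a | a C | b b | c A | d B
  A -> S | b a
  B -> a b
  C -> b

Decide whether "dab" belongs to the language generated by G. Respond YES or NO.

Convert to CNF:
  S -> T0 C | T1 T1 | T2 A | T3 B | a
  A -> T0 C | T1 T0 | T1 T1 | T2 A | T3 B | a
  B -> T0 T1
  C -> b
  T0 -> a
  T1 -> b
  T2 -> c
  T3 -> d

CYK table (by increasing span):
  T[0,0] 'd' = {T3}  orig:{}
  T[1,1] 'a' = {A,S,T0}  orig:{A,S}
  T[2,2] 'b' = {C,T1}  orig:{C}
  T[0,1] 'da' = ∅
  T[1,2] 'ab' = {A,B,S}
  T[0,2] 'dab' = {A,S}

S ∈ T[0,2] ⇒ YES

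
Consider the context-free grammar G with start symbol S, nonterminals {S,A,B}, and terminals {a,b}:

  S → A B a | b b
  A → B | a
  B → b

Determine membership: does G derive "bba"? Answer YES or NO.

CNF form of G:
  S -> A X2 | T1 T1
  A -> a | b
  B -> b
  T0 -> a
  T1 -> b
  X2 -> B T0

Fill CYK table bottom-up:
  T[0,0] 'b' = {A,B,T1}  orig:{A,B}
  T[1,1] 'b' = {A,B,T1}  orig:{A,B}
  T[2,2] 'a' = {A,T0}  orig:{A}
  T[0,1] 'bb' = {S}
  T[1,2] 'ba' = {X2}  orig:{}
  T[0,2] 'bba' = {S}

S ∈ T[0,2] ⇒ YES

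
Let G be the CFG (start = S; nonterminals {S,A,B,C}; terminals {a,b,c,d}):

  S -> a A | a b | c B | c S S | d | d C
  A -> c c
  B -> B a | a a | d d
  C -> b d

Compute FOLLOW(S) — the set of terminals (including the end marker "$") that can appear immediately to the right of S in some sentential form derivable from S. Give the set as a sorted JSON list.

Compute FIRST by fixpoint:
pass 1:
  A via A→c c: +{c}
  B via B→a a: +{a}
  B via B→d d: +{d}
  C via C→b d: +{b}
  S via S→a A: +{a}
  S via S→c B: +{c}
  S via S→d: +{d}
  S: {a,c,d}  A: {c}  B: {a,d}  C: {b}
pass 2: — fixpoint
  S: {a,c,d}  A: {c}  B: {a,d}  C: {b}

FOLLOW sets:
FOLLOW(S) := {$}
iter 1:
  B→B a: FOLLOW(B) ⊇ FIRST(a) = {a}; new: +{a}
  S→a A: FOLLOW(A) ⊇ FOLLOW(S) ⊇ {$}; new: +{$}
  S→c B: FOLLOW(B) ⊇ FOLLOW(S) ⊇ {$}; new: +{$}
  S→c S S: FOLLOW(S) ⊇ FIRST(S) = {a,c,d}; new: +{a,c,d}
  S→d C: FOLLOW(C) ⊇ FOLLOW(S) ⊇ {$,a,c,d}; new: +{$,a,c,d}
  FOLLOW[S]={$,a,c,d}  FOLLOW[A]={$}  FOLLOW[B]={$,a}  FOLLOW[C]={$,a,c,d}
iter 2:
  S→a A: FOLLOW(A) ⊇ FOLLOW(S) ⊇ {$,a,c,d}; new: +{a,c,d}
  S→c B: FOLLOW(B) ⊇ FOLLOW(S) ⊇ {$,a,c,d}; new: +{c,d}
  FOLLOW[S]={$,a,c,d}  FOLLOW[A]={$,a,c,d}  FOLLOW[B]={$,a,c,d}  FOLLOW[C]={$,a,c,d}
iter 3: (no change)
  FOLLOW[S]={$,a,c,d}  FOLLOW[A]={$,a,c,d}  FOLLOW[B]={$,a,c,d}  FOLLOW[C]={$,a,c,d}

FOLLOW(S) = ["$", "a", "c", "d"]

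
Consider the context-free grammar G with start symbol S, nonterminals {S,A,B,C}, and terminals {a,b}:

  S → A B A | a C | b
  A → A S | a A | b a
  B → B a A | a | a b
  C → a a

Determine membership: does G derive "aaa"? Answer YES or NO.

CNF form of G:
  S -> A X3 | T0 C | b
  A -> A S | T0 A | T1 T0
  B -> B X2 | T0 T1 | a
  C -> T0 T0
  T0 -> a
  T1 -> b
  X2 -> T0 A
  X3 -> B A

Fill CYK table bottom-up:
  T[0,0] 'a' = {B,T0}  orig:{B}
  T[1,1] 'a' = {B,T0}  orig:{B}
  T[2,2] 'a' = {B,T0}  orig:{B}
  T[0,1] 'aa' = {C}
  T[1,2] 'aa' = {C}
  T[0,2] 'aaa' = {S}

S ∈ T[0,2] ⇒ YES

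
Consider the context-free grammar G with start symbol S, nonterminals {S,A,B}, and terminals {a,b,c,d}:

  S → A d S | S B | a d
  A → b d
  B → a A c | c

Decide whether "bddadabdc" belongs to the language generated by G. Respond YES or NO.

Convert to CNF:
  S -> A X5 | S B | T2 T1
  A -> T0 T1
  B -> T2 X4 | c
  T0 -> b
  T1 -> d
  T2 -> a
  T3 -> c
  X4 -> A T3
  X5 -> T1 S

CYK table (by increasing span):
  [0..0]={T0}  "b"  orig:{}
  [1..1]={T1}  "d"  orig:{}
  [2..2]={T1}  "d"  orig:{}
  [3..3]={T2}  "a"  orig:{}
  [4..4]={T1}  "d"  orig:{}
  [5..5]={T2}  "a"  orig:{}
  [6..6]={T0}  "b"  orig:{}
  [7..7]={T1}  "d"  orig:{}
  [8..8]={B,T3}  "c"  orig:{B}
  [0..1]={A}  "bd"
  [1..2]=∅  "dd"
  [2..3]=∅  "da"
  [3..4]={S}  "ad"
  [4..5]=∅  "da"
  [5..6]=∅  "ab"
  [6..7]={A}  "bd"
  [7..8]=∅  "dc"
  [0..2]=∅  "bdd"
  [1..3]=∅  "dda"
  [2..4]={X5}  "dad"  orig:{}
  [3..5]=∅  "ada"
  [4..6]=∅  "dab"
  [5..7]=∅  "abd"
  [6..8]={X4}  "bdc"  orig:{}
  [0..3]=∅  "bdda"
  [1..4]=∅  "ddad"
  [2..5]=∅  "dada"
  [3..6]=∅  "adab"
  [4..7]=∅  "dabd"
  [5..8]={B}  "abdc"
  [0..4]={S}  "bddad"
  [1..5]=∅  "ddada"
  [2..6]=∅  "dadab"
  [3..7]=∅  "adabd"
  [4..8]=∅  "dabdc"
  [0..5]=∅  "bddada"
  [1..6]=∅  "ddadab"
  [2..7]=∅  "dadabd"
  [3..8]={S}  "adabdc"
  [0..6]=∅  "bddadab"
  [1..7]=∅  "ddadabd"
  [2..8]={X5}  "dadabdc"  orig:{}
  [0..7]=∅  "bddadabd"
  [1..8]=∅  "ddadabdc"
  [0..8]={S}  "bddadabdc"

S ∈ T[0,8] ⇒ YES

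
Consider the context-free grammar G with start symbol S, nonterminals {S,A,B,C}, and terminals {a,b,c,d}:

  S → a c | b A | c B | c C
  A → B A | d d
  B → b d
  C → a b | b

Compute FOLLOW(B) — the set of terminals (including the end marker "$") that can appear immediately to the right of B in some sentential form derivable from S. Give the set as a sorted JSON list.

FIRST sets, iterate to fixpoint:
[1]
  A via A→d d: +{d}
  B via B→b d: +{b}
  C via C→a b: +{a}
  C via C→b: +{b}
  S via S→a c: +{a}
  S via S→b A: +{b}
  S via S→c B: +{c}
  FIRST(S)={a,b,c}  FIRST(A)={d}  FIRST(B)={b}  FIRST(C)={a,b}
[2]
  A via A→B A: +{b}
  FIRST(S)={a,b,c}  FIRST(A)={b,d}  FIRST(B)={b}  FIRST(C)={a,b}
[3] (no change)
  FIRST(S)={a,b,c}  FIRST(A)={b,d}  FIRST(B)={b}  FIRST(C)={a,b}

FOLLOW iteration:
seed FOLLOW(S) with $
iter 1:
  A→B A: FOLLOW(B) ⊇ FIRST(A) = {b,d}; new: +{b,d}
  S→b A: FOLLOW(A) ⊇ FOLLOW(S) ⊇ {$}; new: +{$}
  S→c B: FOLLOW(B) ⊇ FOLLOW(S) ⊇ {$}; new: +{$}
  S→c C: FOLLOW(C) ⊇ FOLLOW(S) ⊇ {$}; new: +{$}
  FOLLOW[S]={$}  FOLLOW[A]={$}  FOLLOW[B]={$,b,d}  FOLLOW[C]={$}
iter 2: (no change)
  FOLLOW[S]={$}  FOLLOW[A]={$}  FOLLOW[B]={$,b,d}  FOLLOW[C]={$}

FOLLOW(B) = ["$", "b", "d"]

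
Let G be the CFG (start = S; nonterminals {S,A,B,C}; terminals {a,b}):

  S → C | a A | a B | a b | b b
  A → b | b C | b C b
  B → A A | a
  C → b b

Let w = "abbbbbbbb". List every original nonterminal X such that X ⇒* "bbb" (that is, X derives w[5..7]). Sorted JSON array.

CNF form of G:
  S -> T0 T0 | T1 A | T1 B | T1 T0
  A -> T0 C | T0 X2 | b
  B -> A A | a
  C -> T0 T0
  T0 -> b
  T1 -> a
  X2 -> C T0

CYK table (by increasing span) (cells [i..j] with 5 ≤ i ≤ j ≤ 7 only):
  cell(5,5) b: {A,T0}  orig:{A}
  cell(6,6) b: {A,T0}  orig:{A}
  cell(7,7) b: {A,T0}  orig:{A}
  cell(5,6) bb: {B,C,S}
  cell(6,7) bb: {B,C,S}
  cell(5,7) bbb: {A,X2}  orig:{A}

Original NTs in T[5,7] deriving "bbb": ["A"]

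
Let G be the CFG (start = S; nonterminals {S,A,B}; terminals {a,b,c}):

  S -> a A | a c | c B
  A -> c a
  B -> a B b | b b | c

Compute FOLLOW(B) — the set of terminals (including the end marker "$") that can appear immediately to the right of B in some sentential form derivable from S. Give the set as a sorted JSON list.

FIRST iteration:
[1]
  A via A→c a: +{c}
  B via B→a B b: +{a}
  B via B→b b: +{b}
  B via B→c: +{c}
  S via S→a A: +{a}
  S via S→c B: +{c}
  FIRST(S)={a,c}  FIRST(A)={c}  FIRST(B)={a,b,c}
[2] — fixpoint
  FIRST(S)={a,c}  FIRST(A)={c}  FIRST(B)={a,b,c}

Compute FOLLOW by fixpoint:
initialize: $ ∈ FOLLOW(S)
iter 1:
  B→a B b: FOLLOW(B) ⊇ FIRST(b) = {b}; new: +{b}
  S→a A: FOLLOW(A) ⊇ FOLLOW(S) ⊇ {$}; new: +{$}
  S→c B: FOLLOW(B) ⊇ FOLLOW(S) ⊇ {$}; new: +{$}
  FOLLOW[S]={$}  FOLLOW[A]={$}  FOLLOW[B]={$,b}
iter 2: (stable)
  FOLLOW[S]={$}  FOLLOW[A]={$}  FOLLOW[B]={$,b}

FOLLOW(B) = ["$", "b"]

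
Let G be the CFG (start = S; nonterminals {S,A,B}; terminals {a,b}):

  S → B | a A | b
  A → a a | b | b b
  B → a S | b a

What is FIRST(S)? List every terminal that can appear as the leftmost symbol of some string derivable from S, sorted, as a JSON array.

FIRST iteration:
round 1:
  A via A→a a: +{a}
  A via A→b: +{b}
  B via B→a S: +{a}
  B via B→b a: +{b}
  S via S→B: +{a,b}
  S: {a,b}  A: {a,b}  B: {a,b}
round 2: — fixpoint
  S: {a,b}  A: {a,b}  B: {a,b}

FIRST(S) = ["a", "b"]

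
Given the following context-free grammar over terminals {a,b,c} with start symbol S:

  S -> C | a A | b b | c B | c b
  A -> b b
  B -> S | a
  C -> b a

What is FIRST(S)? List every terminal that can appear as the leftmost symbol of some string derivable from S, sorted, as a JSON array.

FIRST sets, iterate to fixpoint:
pass 1:
  A via A→b b: +{b}
  B via B→a: +{a}
  C via C→b a: +{b}
  S via S→C: +{b}
  S via S→a A: +{a}
  S via S→c B: +{c}
  S: {a,b,c}  A: {b}  B: {a}  C: {b}
pass 2:
  B via B→S: +{b,c}
  S: {a,b,c}  A: {b}  B: {a,b,c}  C: {b}
pass 3: — fixpoint
  S: {a,b,c}  A: {b}  B: {a,b,c}  C: {b}

FIRST(S) = ["a", "b", "c"]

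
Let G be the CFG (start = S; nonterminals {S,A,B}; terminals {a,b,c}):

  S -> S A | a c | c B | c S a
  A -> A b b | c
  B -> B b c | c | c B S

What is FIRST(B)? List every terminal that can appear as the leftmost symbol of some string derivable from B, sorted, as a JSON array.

FIRST sets, iterate to fixpoint:
pass 1:
  A via A→c: +{c}
  B via B→c: +{c}
  S via S→a c: +{a}
  S via S→c B: +{c}
  FIRST[S]={a,c}  FIRST[A]={c}  FIRST[B]={c}
pass 2: done
  FIRST[S]={a,c}  FIRST[A]={c}  FIRST[B]={c}

FIRST(B) = ["c"]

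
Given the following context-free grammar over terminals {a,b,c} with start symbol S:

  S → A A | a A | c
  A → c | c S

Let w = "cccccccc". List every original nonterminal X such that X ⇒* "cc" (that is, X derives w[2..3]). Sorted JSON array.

CNF form of G:
  S -> A A | T1 A | c
  A -> T0 S | c
  T0 -> c
  T1 -> a

Fill CYK table bottom-up (cells [i..j] with 2 ≤ i ≤ j ≤ 3 only):
  cell(2,2) c: {A,S,T0}  orig:{A,S}
  cell(3,3) c: {A,S,T0}  orig:{A,S}
  cell(2,3) cc: {A,S}

Original NTs in T[2,3] deriving "cc": ["A", "S"]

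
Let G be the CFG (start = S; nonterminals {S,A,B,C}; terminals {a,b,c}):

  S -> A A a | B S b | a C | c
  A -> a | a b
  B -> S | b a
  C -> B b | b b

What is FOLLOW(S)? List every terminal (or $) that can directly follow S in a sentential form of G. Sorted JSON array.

FIRST sets, iterate to fixpoint:
[1]
  A via A→a: +{a}
  B via B→b a: +{b}
  C via C→B b: +{b}
  S via S→A A a: +{a}
  S via S→B S b: +{b}
  S via S→c: +{c}
  FIRST(S)={a,b,c}  FIRST(A)={a}  FIRST(B)={b}  FIRST(C)={b}
[2]
  B via B→S: +{a,c}
  C via C→B b: +{a,c}
  FIRST(S)={a,b,c}  FIRST(A)={a}  FIRST(B)={a,b,c}  FIRST(C)={a,b,c}
[3] (no change)
  FIRST(S)={a,b,c}  FIRST(A)={a}  FIRST(B)={a,b,c}  FIRST(C)={a,b,c}

FOLLOW iteration:
seed FOLLOW(S) with $
round 1:
  C→B b: FOLLOW(B) ⊇ FIRST(b) = {b}; new: +{b}
  S→A A a: FOLLOW(A) ⊇ FIRST(A) = {a}; new: +{a}
  S→B S b: FOLLOW(B) ⊇ FIRST(S) = {a,b,c}; new: +{a,c}
  S→B S b: FOLLOW(S) ⊇ FIRST(b) = {b}; new: +{b}
  S→a C: FOLLOW(C) ⊇ FOLLOW(S) ⊇ {$,b}; new: +{$,b}
  FOLLOW(S)={$,b}  FOLLOW(A)={a}  FOLLOW(B)={a,b,c}  FOLLOW(C)={$,b}
round 2:
  B→S: FOLLOW(S) ⊇ FOLLOW(B) ⊇ {a,b,c}; new: +{a,c}
  S→a C: FOLLOW(C) ⊇ FOLLOW(S) ⊇ {$,a,b,c}; new: +{a,c}
  FOLLOW(S)={$,a,b,c}  FOLLOW(A)={a}  FOLLOW(B)={a,b,c}  FOLLOW(C)={$,a,b,c}
round 3: (stable)
  FOLLOW(S)={$,a,b,c}  FOLLOW(A)={a}  FOLLOW(B)={a,b,c}  FOLLOW(C)={$,a,b,c}

FOLLOW(S) = ["$", "a", "b", "c"]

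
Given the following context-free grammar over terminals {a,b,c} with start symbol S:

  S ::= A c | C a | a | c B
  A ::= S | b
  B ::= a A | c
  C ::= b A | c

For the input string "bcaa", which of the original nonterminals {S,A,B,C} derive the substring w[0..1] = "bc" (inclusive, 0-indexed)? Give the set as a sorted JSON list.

CNF form of G:
  S -> A T0 | C T1 | T0 B | a
  A -> A T0 | C T1 | T0 B | a | b
  B -> T1 A | c
  C -> T2 A | c
  T0 -> c
  T1 -> a
  T2 -> b

Fill CYK table bottom-up (cells [i..j] with 0 ≤ i ≤ j ≤ 1 only):
  cell(0,0) b: {A,T2}  orig:{A}
  cell(1,1) c: {B,C,T0}  orig:{B,C}
  cell(0,1) bc: {A,S}

Original NTs in T[0,1] deriving "bc": ["A", "S"]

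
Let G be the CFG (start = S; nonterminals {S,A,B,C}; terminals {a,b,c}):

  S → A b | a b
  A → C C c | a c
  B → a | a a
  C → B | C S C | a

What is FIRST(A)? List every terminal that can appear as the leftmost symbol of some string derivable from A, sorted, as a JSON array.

Compute FIRST by fixpoint:
round 1:
  A via A→a c: +{a}
  B via B→a: +{a}
  C via C→B: +{a}
  S via S→A b: +{a}
  S: {a}  A: {a}  B: {a}  C: {a}
round 2: (no change)
  S: {a}  A: {a}  B: {a}  C: {a}

FIRST(A) = ["a"]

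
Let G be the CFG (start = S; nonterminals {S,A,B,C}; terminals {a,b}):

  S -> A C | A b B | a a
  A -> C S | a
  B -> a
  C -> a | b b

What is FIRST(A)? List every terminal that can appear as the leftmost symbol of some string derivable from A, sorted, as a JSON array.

FIRST sets, iterate to fixpoint:
round 1:
  A via A→a: +{a}
  B via B→a: +{a}
  C via C→a: +{a}
  C via C→b b: +{b}
  S via S→A C: +{a}
  S: {a}  A: {a}  B: {a}  C: {a,b}
round 2:
  A via A→C S: +{b}
  S via S→A C: +{b}
  S: {a,b}  A: {a,b}  B: {a}  C: {a,b}
round 3: done
  S: {a,b}  A: {a,b}  B: {a}  C: {a,b}

FIRST(A) = ["a", "b"]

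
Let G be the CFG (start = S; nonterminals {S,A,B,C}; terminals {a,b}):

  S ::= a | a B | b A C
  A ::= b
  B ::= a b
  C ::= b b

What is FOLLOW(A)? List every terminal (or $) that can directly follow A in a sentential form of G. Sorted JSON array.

FIRST sets, iterate to fixpoint:
[1]
  A via A→b: +{b}
  B via B→a b: +{a}
  C via C→b b: +{b}
  S via S→a: +{a}
  S via S→b A C: +{b}
  FIRST(S)={a,b}  FIRST(A)={b}  FIRST(B)={a}  FIRST(C)={b}
[2] done
  FIRST(S)={a,b}  FIRST(A)={b}  FIRST(B)={a}  FIRST(C)={b}

Compute FOLLOW by fixpoint:
initialize: $ ∈ FOLLOW(S)
iter 1:
  S→a B: FOLLOW(B) ⊇ FOLLOW(S) ⊇ {$}; new: +{$}
  S→b A C: FOLLOW(A) ⊇ FIRST(C) = {b}; new: +{b}
  S→b A C: FOLLOW(C) ⊇ FOLLOW(S) ⊇ {$}; new: +{$}
  FOLLOW(S)={$}  FOLLOW(A)={b}  FOLLOW(B)={$}  FOLLOW(C)={$}
iter 2: (no change)
  FOLLOW(S)={$}  FOLLOW(A)={b}  FOLLOW(B)={$}  FOLLOW(C)={$}

FOLLOW(A) = ["b"]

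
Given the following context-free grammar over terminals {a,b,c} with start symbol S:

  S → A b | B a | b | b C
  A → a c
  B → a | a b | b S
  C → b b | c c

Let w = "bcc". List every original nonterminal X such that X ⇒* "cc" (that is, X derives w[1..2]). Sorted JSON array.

Convert to CNF:
  S -> A T2 | B T0 | T2 C | b
  A -> T0 T1
  B -> T0 T2 | T2 S | a
  C -> T1 T1 | T2 T2
  T0 -> a
  T1 -> c
  T2 -> b

Fill CYK table bottom-up, restricted to cells inside w[1..2]:
  cell(1,1) c: {T1}  orig:{}
  cell(2,2) c: {T1}  orig:{}
  cell(1,2) cc: {C}

Original NTs in T[1,2] deriving "cc": ["C"]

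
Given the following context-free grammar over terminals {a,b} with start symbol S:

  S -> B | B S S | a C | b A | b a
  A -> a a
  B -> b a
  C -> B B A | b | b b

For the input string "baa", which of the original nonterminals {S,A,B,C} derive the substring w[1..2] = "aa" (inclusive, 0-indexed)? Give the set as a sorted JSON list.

CNF form of G:
  S -> B X3 | T0 C | T1 A | T1 T0
  A -> T0 T0
  B -> T1 T0
  C -> B X2 | T1 T1 | b
  T0 -> a
  T1 -> b
  X2 -> B A
  X3 -> S S

Fill CYK table bottom-up (cells [i..j] with 1 ≤ i ≤ j ≤ 2 only):
  T[1,1] 'a' = {T0}  orig:{}
  T[2,2] 'a' = {T0}  orig:{}
  T[1,2] 'aa' = {A}

Original NTs in T[1,2] deriving "aa": ["A"]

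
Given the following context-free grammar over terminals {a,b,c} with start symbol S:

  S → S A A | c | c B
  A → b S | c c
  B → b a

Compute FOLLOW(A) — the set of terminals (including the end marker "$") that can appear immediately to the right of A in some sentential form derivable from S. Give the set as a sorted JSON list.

FIRST sets, iterate to fixpoint:
pass 1:
  A via A→b S: +{b}
  A via A→c c: +{c}
  B via B→b a: +{b}
  S via S→c: +{c}
  S: {c}  A: {b,c}  B: {b}
pass 2: — fixpoint
  S: {c}  A: {b,c}  B: {b}

FOLLOW sets:
initialize: $ ∈ FOLLOW(S)
iter 1:
  S→S A A: FOLLOW(S) ⊇ FIRST(A) = {b,c}; new: +{b,c}
  S→S A A: FOLLOW(A) ⊇ FIRST(A) = {b,c}; new: +{b,c}
  S→S A A: FOLLOW(A) ⊇ FOLLOW(S) ⊇ {$,b,c}; new: +{$}
  S→c B: FOLLOW(B) ⊇ FOLLOW(S) ⊇ {$,b,c}; new: +{$,b,c}
  FOLLOW[S]={$,b,c}  FOLLOW[A]={$,b,c}  FOLLOW[B]={$,b,c}
iter 2: (stable)
  FOLLOW[S]={$,b,c}  FOLLOW[A]={$,b,c}  FOLLOW[B]={$,b,c}

FOLLOW(A) = ["$", "b", "c"]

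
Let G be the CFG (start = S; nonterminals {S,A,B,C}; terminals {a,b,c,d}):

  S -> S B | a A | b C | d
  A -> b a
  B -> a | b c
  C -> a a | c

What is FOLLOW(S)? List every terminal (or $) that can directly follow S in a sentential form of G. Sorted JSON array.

Compute FIRST by fixpoint:
round 1:
  A via A→b a: +{b}
  B via B→a: +{a}
  B via B→b c: +{b}
  C via C→a a: +{a}
  C via C→c: +{c}
  S via S→a A: +{a}
  S via S→b C: +{b}
  S via S→d: +{d}
  FIRST[S]={a,b,d}  FIRST[A]={b}  FIRST[B]={a,b}  FIRST[C]={a,c}
round 2: (stable)
  FIRST[S]={a,b,d}  FIRST[A]={b}  FIRST[B]={a,b}  FIRST[C]={a,c}

FOLLOW iteration:
initialize: $ ∈ FOLLOW(S)
iter 1:
  S→S B: FOLLOW(S) ⊇ FIRST(B) = {a,b}; new: +{a,b}
  S→S B: FOLLOW(B) ⊇ FOLLOW(S) ⊇ {$,a,b}; new: +{$,a,b}
  S→a A: FOLLOW(A) ⊇ FOLLOW(S) ⊇ {$,a,b}; new: +{$,a,b}
  S→b C: FOLLOW(C) ⊇ FOLLOW(S) ⊇ {$,a,b}; new: +{$,a,b}
  FOLLOW(S)={$,a,b}  FOLLOW(A)={$,a,b}  FOLLOW(B)={$,a,b}  FOLLOW(C)={$,a,b}
iter 2: — fixpoint
  FOLLOW(S)={$,a,b}  FOLLOW(A)={$,a,b}  FOLLOW(B)={$,a,b}  FOLLOW(C)={$,a,b}

FOLLOW(S) = ["$", "a", "b"]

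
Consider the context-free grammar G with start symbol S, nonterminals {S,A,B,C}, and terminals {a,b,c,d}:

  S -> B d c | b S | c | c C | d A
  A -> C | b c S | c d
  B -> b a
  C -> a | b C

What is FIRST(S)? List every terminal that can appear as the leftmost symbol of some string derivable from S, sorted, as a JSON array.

Compute FIRST by fixpoint:
[1]
  A via A→b c S: +{b}
  A via A→c d: +{c}
  B via B→b a: +{b}
  C via C→a: +{a}
  C via C→b C: +{b}
  S via S→B d c: +{b}
  S via S→c: +{c}
  S via S→d A: +{d}
  FIRST(S)={b,c,d}  FIRST(A)={b,c}  FIRST(B)={b}  FIRST(C)={a,b}
[2]
  A via A→C: +{a}
  FIRST(S)={b,c,d}  FIRST(A)={a,b,c}  FIRST(B)={b}  FIRST(C)={a,b}
[3] (no change)
  FIRST(S)={b,c,d}  FIRST(A)={a,b,c}  FIRST(B)={b}  FIRST(C)={a,b}

FIRST(S) = ["b", "c", "d"]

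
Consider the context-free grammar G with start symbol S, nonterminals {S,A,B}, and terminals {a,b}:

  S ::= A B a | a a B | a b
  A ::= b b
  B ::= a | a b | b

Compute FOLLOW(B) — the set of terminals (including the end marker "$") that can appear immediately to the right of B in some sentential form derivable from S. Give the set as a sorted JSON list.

FIRST iteration:
round 1:
  A via A→b b: +{b}
  B via B→a: +{a}
  B via B→b: +{b}
  S via S→A B a: +{b}
  S via S→a a B: +{a}
  S: {a,b}  A: {b}  B: {a,b}
round 2: (no change)
  S: {a,b}  A: {b}  B: {a,b}

FOLLOW iteration:
FOLLOW(S) := {$}
round 1:
  S→A B a: FOLLOW(A) ⊇ FIRST(B) = {a,b}; new: +{a,b}
  S→A B a: FOLLOW(B) ⊇ FIRST(a) = {a}; new: +{a}
  S→a a B: FOLLOW(B) ⊇ FOLLOW(S) ⊇ {$}; new: +{$}
  FOLLOW(S)={$}  FOLLOW(A)={a,b}  FOLLOW(B)={$,a}
round 2: done
  FOLLOW(S)={$}  FOLLOW(A)={a,b}  FOLLOW(B)={$,a}

FOLLOW(B) = ["$", "a"]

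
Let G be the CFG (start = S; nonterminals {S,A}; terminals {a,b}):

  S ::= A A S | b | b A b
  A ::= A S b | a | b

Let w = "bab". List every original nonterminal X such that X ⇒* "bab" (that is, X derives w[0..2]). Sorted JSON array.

CNF form of G:
  S -> A X2 | T0 X3 | b
  A -> A X1 | a | b
  T0 -> b
  X1 -> S T0
  X2 -> A S
  X3 -> A T0

Fill CYK table bottom-up (cells [i..j] with 0 ≤ i ≤ j ≤ 2 only):
  cell(0,0) b: {A,S,T0}  orig:{A,S}
  cell(1,1) a: {A}
  cell(2,2) b: {A,S,T0}  orig:{A,S}
  cell(0,1) ba: ∅
  cell(1,2) ab: {X2,X3}  orig:{}
  cell(0,2) bab: {S}

Original NTs in T[0,2] deriving "bab": ["S"]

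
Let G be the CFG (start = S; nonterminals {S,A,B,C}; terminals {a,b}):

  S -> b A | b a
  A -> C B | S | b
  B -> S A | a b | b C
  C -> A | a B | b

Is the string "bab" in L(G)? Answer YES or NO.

Convert to CNF:
  S -> T0 A | T0 T1
  A -> C B | T0 A | T0 T1 | b
  B -> S A | T0 C | T1 T0
  C -> C B | T0 A | T0 T1 | T1 B | b
  T0 -> b
  T1 -> a

Fill CYK table bottom-up:
  [0..0]={A,C,T0}  "b"  orig:{A,C}
  [1..1]={T1}  "a"  orig:{}
  [2..2]={A,C,T0}  "b"  orig:{A,C}
  [0..1]={A,C,S}  "ba"
  [1..2]={B}  "ab"
  [0..2]={A,B,C}  "bab"

S ∉ T[0,2] ⇒ NO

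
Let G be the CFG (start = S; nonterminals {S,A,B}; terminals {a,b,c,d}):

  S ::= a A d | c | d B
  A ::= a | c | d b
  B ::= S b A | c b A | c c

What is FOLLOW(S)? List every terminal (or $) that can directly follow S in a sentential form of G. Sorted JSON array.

Compute FIRST by fixpoint:
iter 1:
  A via A→a: +{a}
  A via A→c: +{c}
  A via A→d b: +{d}
  B via B→c b A: +{c}
  S via S→a A d: +{a}
  S via S→c: +{c}
  S via S→d B: +{d}
  FIRST(S)={a,c,d}  FIRST(A)={a,c,d}  FIRST(B)={c}
iter 2:
  B via B→S b A: +{a,d}
  FIRST(S)={a,c,d}  FIRST(A)={a,c,d}  FIRST(B)={a,c,d}
iter 3: done
  FIRST(S)={a,c,d}  FIRST(A)={a,c,d}  FIRST(B)={a,c,d}

FOLLOW iteration:
FOLLOW(S) := {$}
round 1:
  B→S b A: FOLLOW(S) ⊇ FIRST(b) = {b}; new: +{b}
  S→a A d: FOLLOW(A) ⊇ FIRST(d) = {d}; new: +{d}
  S→d B: FOLLOW(B) ⊇ FOLLOW(S) ⊇ {$,b}; new: +{$,b}
  FOLLOW(S)={$,b}  FOLLOW(A)={d}  FOLLOW(B)={$,b}
round 2:
  B→S b A: FOLLOW(A) ⊇ FOLLOW(B) ⊇ {$,b}; new: +{$,b}
  FOLLOW(S)={$,b}  FOLLOW(A)={$,b,d}  FOLLOW(B)={$,b}
round 3: done
  FOLLOW(S)={$,b}  FOLLOW(A)={$,b,d}  FOLLOW(B)={$,b}

FOLLOW(S) = ["$", "b"]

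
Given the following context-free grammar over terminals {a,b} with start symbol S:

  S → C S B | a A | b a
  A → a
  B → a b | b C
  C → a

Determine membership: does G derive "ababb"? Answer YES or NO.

Convert to CNF:
  S -> C X2 | T0 A | T1 T0
  A -> a
  B -> T0 T1 | T1 C
  C -> a
  T0 -> a
  T1 -> b
  X2 -> S B

Fill CYK table bottom-up:
  [0..0]={A,C,T0}  "a"  orig:{A,C}
  [1..1]={T1}  "b"  orig:{}
  [2..2]={A,C,T0}  "a"  orig:{A,C}
  [3..3]={T1}  "b"  orig:{}
  [4..4]={T1}  "b"  orig:{}
  [0..1]={B}  "ab"
  [1..2]={B,S}  "ba"
  [2..3]={B}  "ab"
  [3..4]=∅  "bb"
  [0..2]=∅  "aba"
  [1..3]=∅  "bab"
  [2..4]=∅  "abb"
  [0..3]=∅  "abab"
  [1..4]=∅  "babb"
  [0..4]=∅  "ababb"

S ∉ T[0,4] ⇒ NO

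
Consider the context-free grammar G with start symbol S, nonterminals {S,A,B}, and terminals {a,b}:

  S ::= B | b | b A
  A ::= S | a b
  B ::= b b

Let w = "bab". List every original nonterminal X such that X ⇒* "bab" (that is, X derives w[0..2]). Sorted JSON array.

Convert to CNF:
  S -> T1 A | T1 T1 | b
  A -> T0 T1 | T1 A | T1 T1 | b
  B -> T1 T1
  T0 -> a
  T1 -> b

CYK fill — only the sub-triangle for w[0..2]:
  cell(0,0) b: {A,S,T1}  orig:{A,S}
  cell(1,1) a: {T0}  orig:{}
  cell(2,2) b: {A,S,T1}  orig:{A,S}
  cell(0,1) ba: ∅
  cell(1,2) ab: {A}
  cell(0,2) bab: {A,S}

Original NTs in T[0,2] deriving "bab": ["A", "S"]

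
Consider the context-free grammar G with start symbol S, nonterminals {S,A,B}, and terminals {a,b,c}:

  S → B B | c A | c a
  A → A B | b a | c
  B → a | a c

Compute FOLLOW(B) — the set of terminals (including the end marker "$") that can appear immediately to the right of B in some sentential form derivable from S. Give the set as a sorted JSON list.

Compute FIRST by fixpoint:
[1]
  A via A→b a: +{b}
  A via A→c: +{c}
  B via B→a: +{a}
  S via S→B B: +{a}
  S via S→c A: +{c}
  FIRST(S)={a,c}  FIRST(A)={b,c}  FIRST(B)={a}
[2] (stable)
  FIRST(S)={a,c}  FIRST(A)={b,c}  FIRST(B)={a}

Compute FOLLOW by fixpoint:
initialize: $ ∈ FOLLOW(S)
[1]
  A→A B: FOLLOW(A) ⊇ FIRST(B) = {a}; new: +{a}
  A→A B: FOLLOW(B) ⊇ FOLLOW(A) ⊇ {a}; new: +{a}
  S→B B: FOLLOW(B) ⊇ FOLLOW(S) ⊇ {$}; new: +{$}
  S→c A: FOLLOW(A) ⊇ FOLLOW(S) ⊇ {$}; new: +{$}
  FOLLOW[S]={$}  FOLLOW[A]={$,a}  FOLLOW[B]={$,a}
[2] (stable)
  FOLLOW[S]={$}  FOLLOW[A]={$,a}  FOLLOW[B]={$,a}

FOLLOW(B) = ["$", "a"]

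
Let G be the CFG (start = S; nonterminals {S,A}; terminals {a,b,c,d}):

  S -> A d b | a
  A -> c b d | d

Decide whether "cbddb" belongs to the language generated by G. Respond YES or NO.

Convert to CNF:
  S -> A X4 | a
  A -> T0 X3 | d
  T0 -> c
  T1 -> b
  T2 -> d
  X3 -> T1 T2
  X4 -> T2 T1

Fill CYK table bottom-up:
  [0..0]={T0}  "c"  orig:{}
  [1..1]={T1}  "b"  orig:{}
  [2..2]={A,T2}  "d"  orig:{A}
  [3..3]={A,T2}  "d"  orig:{A}
  [4..4]={T1}  "b"  orig:{}
  [0..1]=∅  "cb"
  [1..2]={X3}  "bd"  orig:{}
  [2..3]=∅  "dd"
  [3..4]={X4}  "db"  orig:{}
  [0..2]={A}  "cbd"
  [1..3]=∅  "bdd"
  [2..4]={S}  "ddb"
  [0..3]=∅  "cbdd"
  [1..4]=∅  "bddb"
  [0..4]={S}  "cbddb"

S ∈ T[0,4] ⇒ YES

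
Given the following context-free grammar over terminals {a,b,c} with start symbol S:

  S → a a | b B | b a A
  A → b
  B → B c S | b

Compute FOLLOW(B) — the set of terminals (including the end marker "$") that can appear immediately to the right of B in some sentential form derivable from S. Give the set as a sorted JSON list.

FIRST sets, iterate to fixpoint:
pass 1:
  A via A→b: +{b}
  B via B→b: +{b}
  S via S→a a: +{a}
  S via S→b B: +{b}
  FIRST[S]={a,b}  FIRST[A]={b}  FIRST[B]={b}
pass 2: (no change)
  FIRST[S]={a,b}  FIRST[A]={b}  FIRST[B]={b}

FOLLOW sets:
seed FOLLOW(S) with $
[1]
  B→B c S: FOLLOW(B) ⊇ FIRST(c) = {c}; new: +{c}
  B→B c S: FOLLOW(S) ⊇ FOLLOW(B) ⊇ {c}; new: +{c}
  S→b B: FOLLOW(B) ⊇ FOLLOW(S) ⊇ {$,c}; new: +{$}
  S→b a A: FOLLOW(A) ⊇ FOLLOW(S) ⊇ {$,c}; new: +{$,c}
  S: {$,c}  A: {$,c}  B: {$,c}
[2] done
  S: {$,c}  A: {$,c}  B: {$,c}

FOLLOW(B) = ["$", "c"]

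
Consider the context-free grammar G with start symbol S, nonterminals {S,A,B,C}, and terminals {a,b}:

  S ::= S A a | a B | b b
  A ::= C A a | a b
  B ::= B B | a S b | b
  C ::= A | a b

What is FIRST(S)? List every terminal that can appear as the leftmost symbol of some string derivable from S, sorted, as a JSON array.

FIRST iteration:
iter 1:
  A via A→a b: +{a}
  B via B→a S b: +{a}
  B via B→b: +{b}
  C via C→A: +{a}
  S via S→a B: +{a}
  S via S→b b: +{b}
  S: {a,b}  A: {a}  B: {a,b}  C: {a}
iter 2: done
  S: {a,b}  A: {a}  B: {a,b}  C: {a}

FIRST(S) = ["a", "b"]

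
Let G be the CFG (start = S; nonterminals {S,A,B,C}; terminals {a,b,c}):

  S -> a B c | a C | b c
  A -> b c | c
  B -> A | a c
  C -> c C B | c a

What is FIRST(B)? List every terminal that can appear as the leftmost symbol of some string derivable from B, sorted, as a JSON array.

Compute FIRST by fixpoint:
iter 1:
  A via A→b c: +{b}
  A via A→c: +{c}
  B via B→A: +{b,c}
  B via B→a c: +{a}
  C via C→c C B: +{c}
  S via S→a B c: +{a}
  S via S→b c: +{b}
  FIRST(S)={a,b}  FIRST(A)={b,c}  FIRST(B)={a,b,c}  FIRST(C)={c}
iter 2: done
  FIRST(S)={a,b}  FIRST(A)={b,c}  FIRST(B)={a,b,c}  FIRST(C)={c}

FIRST(B) = ["a", "b", "c"]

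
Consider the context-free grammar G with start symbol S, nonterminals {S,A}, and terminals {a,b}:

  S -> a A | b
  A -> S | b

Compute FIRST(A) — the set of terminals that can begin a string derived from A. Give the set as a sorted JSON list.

FIRST iteration:
pass 1:
  A via A→b: +{b}
  S via S→a A: +{a}
  S via S→b: +{b}
  S: {a,b}  A: {b}
pass 2:
  A via A→S: +{a}
  S: {a,b}  A: {a,b}
pass 3: (stable)
  S: {a,b}  A: {a,b}

FIRST(A) = ["a", "b"]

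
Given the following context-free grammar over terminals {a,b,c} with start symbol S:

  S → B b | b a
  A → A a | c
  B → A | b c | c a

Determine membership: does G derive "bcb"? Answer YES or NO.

Convert to CNF:
  S -> B T1 | T1 T0
  A -> A T0 | c
  B -> A T0 | T1 T2 | T2 T0 | c
  T0 -> a
  T1 -> b
  T2 -> c

CYK table (by increasing span):
  T[0,0] 'b' = {T1}  orig:{}
  T[1,1] 'c' = {A,B,T2}  orig:{A,B}
  T[2,2] 'b' = {T1}  orig:{}
  T[0,1] 'bc' = {B}
  T[1,2] 'cb' = {S}
  T[0,2] 'bcb' = {S}

S ∈ T[0,2] ⇒ YES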